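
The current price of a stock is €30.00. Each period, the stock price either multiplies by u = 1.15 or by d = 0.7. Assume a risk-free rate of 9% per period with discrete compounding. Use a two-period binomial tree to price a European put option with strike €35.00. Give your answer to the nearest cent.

Risk-neutral probability p = (1 + 0.09 − 0.7)/(1.15 − 0.7) = 0.3900/0.4500 = 0.8667
Terminal stock prices: S_uu = 39.67, S_ud = 24.15, S_dd = 14.7
Terminal payoffs (K − S): max(-4.675, 0) = 0, max(10.85, 0) = 10.85, max(20.3, 0) = 20.3
Node u (S = 34.5): V_u = 1/1.09·[0.8667·0.0000 + 0.1333·10.8500] = 1.3272
Node d (S = 21): V_d = 1/1.09·[0.8667·10.8500 + 0.1333·20.3000] = 11.1101
Node 0 (S = 30): V_0 = 1/1.09·[0.8667·1.3272 + 0.1333·11.1101] = 2.4143

€2.41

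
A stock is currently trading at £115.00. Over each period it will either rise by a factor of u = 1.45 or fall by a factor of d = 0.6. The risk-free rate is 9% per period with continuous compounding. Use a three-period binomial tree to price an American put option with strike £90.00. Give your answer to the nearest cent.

£11.78

Risk-neutral probability p = (e^0.09 − 0.6)/(1.45 − 0.6) = 0.4942/0.8500 = 0.5814
Terminal stock prices: S_uuu = 350.6, S_uud = 145.1, S_udd = 60.03, S_ddd = 24.84
Terminal payoffs (K − S): max(-260.6, 0) = 0, max(-55.07, 0) = 0, max(29.97, 0) = 29.97, max(65.16, 0) = 65.16
Node uu (S = 241.8): continuation = e^(−0.09)·[0.5814·0.0000 + 0.4186·0.0000] = 0.0000; exercise value = 0.0000 ≤ continuation, so V_uu = 0.0000
Node ud (S = 100): continuation = e^(−0.09)·[0.5814·0.0000 + 0.4186·29.9700] = 11.4662; exercise value = 0.0000 ≤ continuation, so V_ud = 11.4662
Node dd (S = 41.4): continuation = e^(−0.09)·[0.5814·29.9700 + 0.4186·65.1600] = 40.8538; exercise value = 48.6000 > continuation, so V_dd = 48.6000 (exercise)
Node u (S = 166.8): continuation = e^(−0.09)·[0.5814·0.0000 + 0.4186·11.4662] = 4.3868; exercise value = 0.0000 ≤ continuation, so V_u = 4.3868
Node d (S = 69): continuation = e^(−0.09)·[0.5814·11.4662 + 0.4186·48.6000] = 24.6863; exercise value = 21.0000 ≤ continuation, so V_d = 24.6863
Node 0 (S = 115): continuation = e^(−0.09)·[0.5814·4.3868 + 0.4186·24.6863] = 11.7756; exercise value = 0.0000 ≤ continuation, so V_0 = 11.7756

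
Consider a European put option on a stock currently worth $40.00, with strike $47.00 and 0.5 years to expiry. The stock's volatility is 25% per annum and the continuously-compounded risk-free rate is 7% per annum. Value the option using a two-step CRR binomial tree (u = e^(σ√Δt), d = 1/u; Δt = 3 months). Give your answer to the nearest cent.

CRR parameters: u = e^(σ√Δt) = e^(0.25·√0.25) = 1.1331, d = 1/u = 0.8825
Per-period rate: rΔt = 0.07·0.25 = 0.0175, so R = e^0.0175 = 1.0177
Risk-neutral probability p = (e^0.0175 − 0.8825)/(1.1331 − 0.8825) = 0.1352/0.2507 = 0.5392
Terminal stock prices: S_uu = 51.36, S_ud = 40, S_dd = 31.15
Terminal payoffs (K − S): max(-4.361, 0) = 0, max(7, 0) = 7, max(15.85, 0) = 15.85
Node u (S = 45.33): V_u = e^(−0.0175)·[0.5392·0.0000 + 0.4608·7.0000] = 3.1695
Node d (S = 35.3): V_d = e^(−0.0175)·[0.5392·7.0000 + 0.4608·15.8480] = 10.8848
Node 0 (S = 40): V_0 = e^(−0.0175)·[0.5392·3.1695 + 0.4608·10.8848] = 6.6079

$6.61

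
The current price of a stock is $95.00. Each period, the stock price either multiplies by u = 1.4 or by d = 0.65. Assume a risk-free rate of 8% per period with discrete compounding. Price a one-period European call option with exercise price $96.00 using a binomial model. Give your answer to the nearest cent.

$19.64

Risk-neutral probability p = (1 + 0.08 − 0.65)/(1.4 − 0.65) = 0.4300/0.7500 = 0.5733
Terminal stock prices: S_u = 133, S_d = 61.75
Terminal payoffs (S − K): max(37, 0) = 37, max(-34.25, 0) = 0
Node 0 (S = 95): V_0 = 1/1.08·[0.5733·37.0000 + 0.4267·0.0000] = 19.6420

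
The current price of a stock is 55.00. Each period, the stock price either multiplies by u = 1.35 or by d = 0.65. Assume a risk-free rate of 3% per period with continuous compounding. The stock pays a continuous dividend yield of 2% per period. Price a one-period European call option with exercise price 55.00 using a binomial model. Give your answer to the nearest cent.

9.61

Per-period risk-free factor R = e^0.03 = 1.0305; dividend-adjusted growth = e^(0.03−0.02) = 1.0101.
Risk-neutral probability p = (1.0101 − 0.65)/(1.35 − 0.65) = 0.3601/0.7000 = 0.5144
Terminal stock prices: S_u = 74.25, S_d = 35.75
Terminal payoffs (S − K): max(19.25, 0) = 19.25, max(-19.25, 0) = 0
Node 0 (S = 55): V_0 = e^(−0.03)·[0.5144·19.2500 + 0.4856·0.0000] = 9.6087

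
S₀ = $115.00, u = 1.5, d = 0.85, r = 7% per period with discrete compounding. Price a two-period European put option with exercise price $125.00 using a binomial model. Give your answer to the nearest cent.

$16.02

Risk-neutral probability p = (1 + 0.07 − 0.85)/(1.5 − 0.85) = 0.2200/0.6500 = 0.3385
Terminal stock prices: S_uu = 258.8, S_ud = 146.6, S_dd = 83.09
Terminal payoffs (K − S): max(-133.8, 0) = 0, max(-21.62, 0) = 0, max(41.91, 0) = 41.91
Node u (S = 172.5): V_u = 1/1.07·[0.3385·0.0000 + 0.6615·0.0000] = 0.0000
Node d (S = 97.75): V_d = 1/1.07·[0.3385·0.0000 + 0.6615·41.9125] = 25.9128
Node 0 (S = 115): V_0 = 1/1.07·[0.3385·0.0000 + 0.6615·25.9128] = 16.0209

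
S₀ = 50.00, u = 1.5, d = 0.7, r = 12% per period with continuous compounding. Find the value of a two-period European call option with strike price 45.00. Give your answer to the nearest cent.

Risk-neutral probability p = (e^0.12 − 0.7)/(1.5 − 0.7) = 0.4275/0.8000 = 0.5344
Terminal stock prices: S_uu = 112.5, S_ud = 52.5, S_dd = 24.5
Terminal payoffs (S − K): max(67.5, 0) = 67.5, max(7.5, 0) = 7.5, max(-20.5, 0) = 0
Node u (S = 75): V_u = e^(−0.12)·[0.5344·67.5000 + 0.4656·7.5000] = 35.0886
Node d (S = 35): V_d = e^(−0.12)·[0.5344·7.5000 + 0.4656·0.0000] = 3.5546
Node 0 (S = 50): V_0 = e^(−0.12)·[0.5344·35.0886 + 0.4656·3.5546] = 18.0980

18.10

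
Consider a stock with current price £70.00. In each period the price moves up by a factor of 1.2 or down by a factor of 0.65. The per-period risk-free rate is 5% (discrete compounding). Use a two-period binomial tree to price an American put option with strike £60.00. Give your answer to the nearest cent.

£4.74

Risk-neutral probability p = (1 + 0.05 − 0.65)/(1.2 − 0.65) = 0.4000/0.5500 = 0.7273
Terminal stock prices: S_uu = 100.8, S_ud = 54.6, S_dd = 29.58
Terminal payoffs (K − S): max(-40.8, 0) = 0, max(5.4, 0) = 5.4, max(30.42, 0) = 30.42
Node u (S = 84): continuation = 1/1.05·[0.7273·0.0000 + 0.2727·5.4000] = 1.4026; exercise value = 0.0000 ≤ continuation, so V_u = 1.4026
Node d (S = 45.5): continuation = 1/1.05·[0.7273·5.4000 + 0.2727·30.4250] = 11.6429; exercise value = 14.5000 > continuation, so V_d = 14.5000 (exercise)
Node 0 (S = 70): continuation = 1/1.05·[0.7273·1.4026 + 0.2727·14.5000] = 4.7377; exercise value = 0.0000 ≤ continuation, so V_0 = 4.7377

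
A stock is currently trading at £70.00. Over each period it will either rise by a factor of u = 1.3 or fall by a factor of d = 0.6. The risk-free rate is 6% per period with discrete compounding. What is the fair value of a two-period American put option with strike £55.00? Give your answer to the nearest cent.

Risk-neutral probability p = (1 + 0.06 − 0.6)/(1.3 − 0.6) = 0.4600/0.7000 = 0.6571
Terminal stock prices: S_uu = 118.3, S_ud = 54.6, S_dd = 25.2
Terminal payoffs (K − S): max(-63.3, 0) = 0, max(0.4, 0) = 0.4, max(29.8, 0) = 29.8
Node u (S = 91): continuation = 1/1.06·[0.6571·0.0000 + 0.3429·0.4000] = 0.1294; exercise value = 0.0000 ≤ continuation, so V_u = 0.1294
Node d (S = 42): continuation = 1/1.06·[0.6571·0.4000 + 0.3429·29.8000] = 9.8868; exercise value = 13.0000 > continuation, so V_d = 13.0000 (exercise)
Node 0 (S = 70): continuation = 1/1.06·[0.6571·0.1294 + 0.3429·13.0000] = 4.2851; exercise value = 0.0000 ≤ continuation, so V_0 = 4.2851

£4.29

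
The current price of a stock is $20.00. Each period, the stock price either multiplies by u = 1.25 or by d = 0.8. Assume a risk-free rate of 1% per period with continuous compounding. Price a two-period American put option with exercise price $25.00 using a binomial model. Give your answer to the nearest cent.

Risk-neutral probability p = (e^0.01 − 0.8)/(1.25 − 0.8) = 0.2101/0.4500 = 0.4668
Terminal stock prices: S_uu = 31.25, S_ud = 20, S_dd = 12.8
Terminal payoffs (K − S): max(-6.25, 0) = 0, max(5, 0) = 5, max(12.2, 0) = 12.2
Node u (S = 25): continuation = e^(−0.01)·[0.4668·0.0000 + 0.5332·5.0000] = 2.6396; exercise value = 0.0000 ≤ continuation, so V_u = 2.6396
Node d (S = 16): continuation = e^(−0.01)·[0.4668·5.0000 + 0.5332·12.2000] = 8.7512; exercise value = 9.0000 > continuation, so V_d = 9.0000 (exercise)
Node 0 (S = 20): continuation = e^(−0.01)·[0.4668·2.6396 + 0.5332·9.0000] = 5.9711; exercise value = 5.0000 ≤ continuation, so V_0 = 5.9711

$5.97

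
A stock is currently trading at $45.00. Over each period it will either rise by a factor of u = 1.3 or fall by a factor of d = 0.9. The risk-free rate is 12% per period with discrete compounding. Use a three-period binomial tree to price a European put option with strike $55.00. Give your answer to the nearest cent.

Risk-neutral probability p = (1 + 0.12 − 0.9)/(1.3 − 0.9) = 0.2200/0.4000 = 0.5500
Terminal stock prices: S_uuu = 98.87, S_uud = 68.45, S_udd = 47.39, S_ddd = 32.81
Terminal payoffs (K − S): max(-43.87, 0) = 0, max(-13.45, 0) = 0, max(7.615, 0) = 7.615, max(22.19, 0) = 22.19
Node uu (S = 76.05): V_uu = 1/1.12·[0.5500·0.0000 + 0.4500·0.0000] = 0.0000
Node ud (S = 52.65): V_ud = 1/1.12·[0.5500·0.0000 + 0.4500·7.6150] = 3.0596
Node dd (S = 36.45): V_dd = 1/1.12·[0.5500·7.6150 + 0.4500·22.1950] = 12.6571
Node u (S = 58.5): V_u = 1/1.12·[0.5500·0.0000 + 0.4500·3.0596] = 1.2293
Node d (S = 40.5): V_d = 1/1.12·[0.5500·3.0596 + 0.4500·12.6571] = 6.5879
Node 0 (S = 45): V_0 = 1/1.12·[0.5500·1.2293 + 0.4500·6.5879] = 3.2506

$3.25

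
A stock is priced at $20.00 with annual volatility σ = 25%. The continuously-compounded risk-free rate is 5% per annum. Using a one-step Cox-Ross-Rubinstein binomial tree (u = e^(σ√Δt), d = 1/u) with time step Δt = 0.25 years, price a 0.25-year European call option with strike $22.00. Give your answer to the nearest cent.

$0.34

CRR parameters: u = e^(σ√Δt) = e^(0.25·√0.25) = 1.1331, d = 1/u = 0.8825
Per-period rate: rΔt = 0.05·0.25 = 0.0125, so R = e^0.0125 = 1.0126
Risk-neutral probability p = (e^0.0125 − 0.8825)/(1.1331 − 0.8825) = 0.1301/0.2507 = 0.5190
Terminal stock prices: S_u = 22.66, S_d = 17.65
Terminal payoffs (S − K): max(0.663, 0) = 0.663, max(-4.35, 0) = 0
Node 0 (S = 20): V_0 = e^(−0.0125)·[0.5190·0.6630 + 0.4810·0.0000] = 0.3398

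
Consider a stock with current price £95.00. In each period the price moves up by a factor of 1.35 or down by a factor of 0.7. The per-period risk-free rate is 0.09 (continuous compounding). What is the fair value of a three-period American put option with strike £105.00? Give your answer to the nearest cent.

£16.88

Risk-neutral probability p = (e^0.09 − 0.7)/(1.35 − 0.7) = 0.3942/0.6500 = 0.6064
Terminal stock prices: S_uuu = 233.7, S_uud = 121.2, S_udd = 62.84, S_ddd = 32.58
Terminal payoffs (K − S): max(-128.7, 0) = 0, max(-16.2, 0) = 0, max(42.16, 0) = 42.16, max(72.42, 0) = 72.42
Node uu (S = 173.1): continuation = e^(−0.09)·[0.6064·0.0000 + 0.3936·0.0000] = 0.0000; exercise value = 0.0000 ≤ continuation, so V_uu = 0.0000
Node ud (S = 89.77): continuation = e^(−0.09)·[0.6064·0.0000 + 0.3936·42.1575] = 15.1642; exercise value = 15.2250 > continuation, so V_ud = 15.2250 (exercise)
Node dd (S = 46.55): continuation = e^(−0.09)·[0.6064·42.1575 + 0.3936·72.4150] = 49.4128; exercise value = 58.4500 > continuation, so V_dd = 58.4500 (exercise)
Node u (S = 128.2): continuation = e^(−0.09)·[0.6064·0.0000 + 0.3936·15.2250] = 5.4765; exercise value = 0.0000 ≤ continuation, so V_u = 5.4765
Node d (S = 66.5): continuation = e^(−0.09)·[0.6064·15.2250 + 0.3936·58.4500] = 29.4628; exercise value = 38.5000 > continuation, so V_d = 38.5000 (exercise)
Node 0 (S = 95): continuation = e^(−0.09)·[0.6064·5.4765 + 0.3936·38.5000] = 16.8838; exercise value = 10.0000 ≤ continuation, so V_0 = 16.8838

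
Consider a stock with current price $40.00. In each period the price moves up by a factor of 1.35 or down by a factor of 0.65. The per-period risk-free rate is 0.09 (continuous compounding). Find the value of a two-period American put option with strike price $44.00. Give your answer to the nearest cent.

$7.74

Risk-neutral probability p = (e^0.09 − 0.65)/(1.35 − 0.65) = 0.4442/0.7000 = 0.6345
Terminal stock prices: S_uu = 72.9, S_ud = 35.1, S_dd = 16.9
Terminal payoffs (K − S): max(-28.9, 0) = 0, max(8.9, 0) = 8.9, max(27.1, 0) = 27.1
Node u (S = 54): continuation = e^(−0.09)·[0.6345·0.0000 + 0.3655·8.9000] = 2.9727; exercise value = 0.0000 ≤ continuation, so V_u = 2.9727
Node d (S = 26): continuation = e^(−0.09)·[0.6345·8.9000 + 0.3655·27.1000] = 14.2130; exercise value = 18.0000 > continuation, so V_d = 18.0000 (exercise)
Node 0 (S = 40): continuation = e^(−0.09)·[0.6345·2.9727 + 0.3655·18.0000] = 7.7361; exercise value = 4.0000 ≤ continuation, so V_0 = 7.7361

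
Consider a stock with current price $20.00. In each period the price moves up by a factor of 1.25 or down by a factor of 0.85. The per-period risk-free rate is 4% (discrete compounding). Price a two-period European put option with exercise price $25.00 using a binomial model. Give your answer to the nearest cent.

$4.42

Risk-neutral probability p = (1 + 0.04 − 0.85)/(1.25 − 0.85) = 0.1900/0.4000 = 0.4750
Terminal stock prices: S_uu = 31.25, S_ud = 21.25, S_dd = 14.45
Terminal payoffs (K − S): max(-6.25, 0) = 0, max(3.75, 0) = 3.75, max(10.55, 0) = 10.55
Node u (S = 25): V_u = 1/1.04·[0.4750·0.0000 + 0.5250·3.7500] = 1.8930
Node d (S = 17): V_d = 1/1.04·[0.4750·3.7500 + 0.5250·10.5500] = 7.0385
Node 0 (S = 20): V_0 = 1/1.04·[0.4750·1.8930 + 0.5250·7.0385] = 4.4177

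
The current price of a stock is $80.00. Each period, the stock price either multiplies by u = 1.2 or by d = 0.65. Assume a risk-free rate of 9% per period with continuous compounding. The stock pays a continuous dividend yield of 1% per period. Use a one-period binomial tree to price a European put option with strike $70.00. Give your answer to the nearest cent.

Per-period risk-free factor R = e^0.09 = 1.0942; dividend-adjusted growth = e^(0.09−0.01) = 1.0833.
Risk-neutral probability p = (1.0833 − 0.65)/(1.2 − 0.65) = 0.4333/0.5500 = 0.7878
Terminal stock prices: S_u = 96, S_d = 52
Terminal payoffs (K − S): max(-26, 0) = 0, max(18, 0) = 18
Node 0 (S = 80): V_0 = e^(−0.09)·[0.7878·0.0000 + 0.2122·18.0000] = 3.4909

$3.49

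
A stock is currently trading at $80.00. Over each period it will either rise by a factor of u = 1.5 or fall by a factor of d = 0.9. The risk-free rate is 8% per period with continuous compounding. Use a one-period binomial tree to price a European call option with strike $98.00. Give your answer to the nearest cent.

$6.20

Risk-neutral probability p = (e^0.08 − 0.9)/(1.5 − 0.9) = 0.1833/0.6000 = 0.3055
Terminal stock prices: S_u = 120, S_d = 72
Terminal payoffs (S − K): max(22, 0) = 22, max(-26, 0) = 0
Node 0 (S = 80): V_0 = e^(−0.08)·[0.3055·22.0000 + 0.6945·0.0000] = 6.2038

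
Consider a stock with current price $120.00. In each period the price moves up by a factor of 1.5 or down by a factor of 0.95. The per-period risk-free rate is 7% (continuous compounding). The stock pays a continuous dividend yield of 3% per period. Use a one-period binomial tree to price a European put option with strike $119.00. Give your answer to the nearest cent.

Per-period risk-free factor R = e^0.07 = 1.0725; dividend-adjusted growth = e^(0.07−0.03) = 1.0408.
Risk-neutral probability p = (1.0408 − 0.95)/(1.5 − 0.95) = 0.0908/0.5500 = 0.1651
Terminal stock prices: S_u = 180, S_d = 114
Terminal payoffs (K − S): max(-61, 0) = 0, max(5, 0) = 5
Node 0 (S = 120): V_0 = e^(−0.07)·[0.1651·0.0000 + 0.8349·5.0000] = 3.8922

$3.89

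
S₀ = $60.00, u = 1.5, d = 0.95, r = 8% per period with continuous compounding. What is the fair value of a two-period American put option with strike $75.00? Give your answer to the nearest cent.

Risk-neutral probability p = (e^0.08 − 0.95)/(1.5 − 0.95) = 0.1333/0.5500 = 0.2423
Terminal stock prices: S_uu = 135, S_ud = 85.5, S_dd = 54.15
Terminal payoffs (K − S): max(-60, 0) = 0, max(-10.5, 0) = 0, max(20.85, 0) = 20.85
Node u (S = 90): continuation = e^(−0.08)·[0.2423·0.0000 + 0.7577·0.0000] = 0.0000; exercise value = 0.0000 ≤ continuation, so V_u = 0.0000
Node d (S = 57): continuation = e^(−0.08)·[0.2423·0.0000 + 0.7577·20.8500] = 14.5827; exercise value = 18.0000 > continuation, so V_d = 18.0000 (exercise)
Node 0 (S = 60): continuation = e^(−0.08)·[0.2423·0.0000 + 0.7577·18.0000] = 12.5893; exercise value = 15.0000 > continuation, so V_0 = 15.0000 (exercise)

$15.00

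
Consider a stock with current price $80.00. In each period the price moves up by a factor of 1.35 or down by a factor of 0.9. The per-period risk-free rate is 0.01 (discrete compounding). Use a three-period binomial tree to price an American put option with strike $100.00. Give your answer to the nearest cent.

Risk-neutral probability p = (1 + 0.01 − 0.9)/(1.35 − 0.9) = 0.1100/0.4500 = 0.2444
Terminal stock prices: S_uuu = 196.8, S_uud = 131.2, S_udd = 87.48, S_ddd = 58.32
Terminal payoffs (K − S): max(-96.83, 0) = 0, max(-31.22, 0) = 0, max(12.52, 0) = 12.52, max(41.68, 0) = 41.68
Node uu (S = 145.8): continuation = 1/1.01·[0.2444·0.0000 + 0.7556·0.0000] = 0.0000; exercise value = 0.0000 ≤ continuation, so V_uu = 0.0000
Node ud (S = 97.2): continuation = 1/1.01·[0.2444·0.0000 + 0.7556·12.5200] = 9.3659; exercise value = 2.8000 ≤ continuation, so V_ud = 9.3659
Node dd (S = 64.8): continuation = 1/1.01·[0.2444·12.5200 + 0.7556·41.6800] = 34.2099; exercise value = 35.2000 > continuation, so V_dd = 35.2000 (exercise)
Node u (S = 108): continuation = 1/1.01·[0.2444·0.0000 + 0.7556·9.3659] = 7.0064; exercise value = 0.0000 ≤ continuation, so V_u = 7.0064
Node d (S = 72): continuation = 1/1.01·[0.2444·9.3659 + 0.7556·35.2000] = 28.5990; exercise value = 28.0000 ≤ continuation, so V_d = 28.5990
Node 0 (S = 80): continuation = 1/1.01·[0.2444·7.0064 + 0.7556·28.5990] = 23.0899; exercise value = 20.0000 ≤ continuation, so V_0 = 23.0899

$23.09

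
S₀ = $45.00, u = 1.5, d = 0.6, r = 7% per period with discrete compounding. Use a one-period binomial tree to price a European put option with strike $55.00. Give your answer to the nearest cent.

$12.50

Risk-neutral probability p = (1 + 0.07 − 0.6)/(1.5 − 0.6) = 0.4700/0.9000 = 0.5222
Terminal stock prices: S_u = 67.5, S_d = 27
Terminal payoffs (K − S): max(-12.5, 0) = 0, max(28, 0) = 28
Node 0 (S = 45): V_0 = 1/1.07·[0.5222·0.0000 + 0.4778·28.0000] = 12.5026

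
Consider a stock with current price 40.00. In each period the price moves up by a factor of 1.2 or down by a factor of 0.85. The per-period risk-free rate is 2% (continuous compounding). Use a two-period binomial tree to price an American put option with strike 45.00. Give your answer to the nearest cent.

Risk-neutral probability p = (e^0.02 − 0.85)/(1.2 − 0.85) = 0.1702/0.3500 = 0.4863
Terminal stock prices: S_uu = 57.6, S_ud = 40.8, S_dd = 28.9
Terminal payoffs (K − S): max(-12.6, 0) = 0, max(4.2, 0) = 4.2, max(16.1, 0) = 16.1
Node u (S = 48): continuation = e^(−0.02)·[0.4863·0.0000 + 0.5137·4.2000] = 2.1149; exercise value = 0.0000 ≤ continuation, so V_u = 2.1149
Node d (S = 34): continuation = e^(−0.02)·[0.4863·4.2000 + 0.5137·16.1000] = 10.1089; exercise value = 11.0000 > continuation, so V_d = 11.0000 (exercise)
Node 0 (S = 40): continuation = e^(−0.02)·[0.4863·2.1149 + 0.5137·11.0000] = 6.5470; exercise value = 5.0000 ≤ continuation, so V_0 = 6.5470

6.55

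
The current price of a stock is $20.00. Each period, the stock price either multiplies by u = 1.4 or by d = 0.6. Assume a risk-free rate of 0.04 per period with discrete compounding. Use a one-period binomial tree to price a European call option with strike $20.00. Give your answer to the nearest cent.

Risk-neutral probability p = (1 + 0.04 − 0.6)/(1.4 − 0.6) = 0.4400/0.8000 = 0.5500
Terminal stock prices: S_u = 28, S_d = 12
Terminal payoffs (S − K): max(8, 0) = 8, max(-8, 0) = 0
Node 0 (S = 20): V_0 = 1/1.04·[0.5500·8.0000 + 0.4500·0.0000] = 4.2308

$4.23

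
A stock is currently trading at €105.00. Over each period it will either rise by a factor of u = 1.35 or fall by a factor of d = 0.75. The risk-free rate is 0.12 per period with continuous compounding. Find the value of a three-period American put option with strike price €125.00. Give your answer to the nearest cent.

€20.00

Risk-neutral probability p = (e^0.12 − 0.75)/(1.35 − 0.75) = 0.3775/0.6000 = 0.6292
Terminal stock prices: S_uuu = 258.3, S_uud = 143.5, S_udd = 79.73, S_ddd = 44.3
Terminal payoffs (K − S): max(-133.3, 0) = 0, max(-18.52, 0) = 0, max(45.27, 0) = 45.27, max(80.7, 0) = 80.7
Node uu (S = 191.4): continuation = e^(−0.12)·[0.6292·0.0000 + 0.3708·0.0000] = 0.0000; exercise value = 0.0000 ≤ continuation, so V_uu = 0.0000
Node ud (S = 106.3): continuation = e^(−0.12)·[0.6292·0.0000 + 0.3708·45.2656] = 14.8881; exercise value = 18.6875 > continuation, so V_ud = 18.6875 (exercise)
Node dd (S = 59.06): continuation = e^(−0.12)·[0.6292·45.2656 + 0.3708·80.7031] = 51.8026; exercise value = 65.9375 > continuation, so V_dd = 65.9375 (exercise)
Node u (S = 141.8): continuation = e^(−0.12)·[0.6292·0.0000 + 0.3708·18.6875] = 6.1464; exercise value = 0.0000 ≤ continuation, so V_u = 6.1464
Node d (S = 78.75): continuation = e^(−0.12)·[0.6292·18.6875 + 0.3708·65.9375] = 32.1151; exercise value = 46.2500 > continuation, so V_d = 46.2500 (exercise)
Node 0 (S = 105): continuation = e^(−0.12)·[0.6292·6.1464 + 0.3708·46.2500] = 18.6416; exercise value = 20.0000 > continuation, so V_0 = 20.0000 (exercise)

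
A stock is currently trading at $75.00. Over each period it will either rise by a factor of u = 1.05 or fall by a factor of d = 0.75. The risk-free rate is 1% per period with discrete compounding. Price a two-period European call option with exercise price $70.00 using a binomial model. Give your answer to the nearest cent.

$9.34

Risk-neutral probability p = (1 + 0.01 − 0.75)/(1.05 − 0.75) = 0.2600/0.3000 = 0.8667
Terminal stock prices: S_uu = 82.69, S_ud = 59.06, S_dd = 42.19
Terminal payoffs (S − K): max(12.69, 0) = 12.69, max(-10.94, 0) = 0, max(-27.81, 0) = 0
Node u (S = 78.75): V_u = 1/1.01·[0.8667·12.6875 + 0.1333·0.0000] = 10.8870
Node d (S = 56.25): V_d = 1/1.01·[0.8667·0.0000 + 0.1333·0.0000] = 0.0000
Node 0 (S = 75): V_0 = 1/1.01·[0.8667·10.8870 + 0.1333·0.0000] = 9.3419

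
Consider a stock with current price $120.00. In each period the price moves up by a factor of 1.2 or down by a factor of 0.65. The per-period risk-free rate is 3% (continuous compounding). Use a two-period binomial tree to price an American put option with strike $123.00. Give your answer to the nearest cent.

Risk-neutral probability p = (e^0.03 − 0.65)/(1.2 − 0.65) = 0.3805/0.5500 = 0.6917
Terminal stock prices: S_uu = 172.8, S_ud = 93.6, S_dd = 50.7
Terminal payoffs (K − S): max(-49.8, 0) = 0, max(29.4, 0) = 29.4, max(72.3, 0) = 72.3
Node u (S = 144): continuation = e^(−0.03)·[0.6917·0.0000 + 0.3083·29.4000] = 8.7951; exercise value = 0.0000 ≤ continuation, so V_u = 8.7951
Node d (S = 78): continuation = e^(−0.03)·[0.6917·29.4000 + 0.3083·72.3000] = 41.3648; exercise value = 45.0000 > continuation, so V_d = 45.0000 (exercise)
Node 0 (S = 120): continuation = e^(−0.03)·[0.6917·8.7951 + 0.3083·45.0000] = 19.3660; exercise value = 3.0000 ≤ continuation, so V_0 = 19.3660

$19.37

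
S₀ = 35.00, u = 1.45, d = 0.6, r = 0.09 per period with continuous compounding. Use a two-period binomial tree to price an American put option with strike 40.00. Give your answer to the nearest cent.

9.21

Risk-neutral probability p = (e^0.09 − 0.6)/(1.45 − 0.6) = 0.4942/0.8500 = 0.5814
Terminal stock prices: S_uu = 73.59, S_ud = 30.45, S_dd = 12.6
Terminal payoffs (K − S): max(-33.59, 0) = 0, max(9.55, 0) = 9.55, max(27.4, 0) = 27.4
Node u (S = 50.75): continuation = e^(−0.09)·[0.5814·0.0000 + 0.4186·9.5500] = 3.6537; exercise value = 0.0000 ≤ continuation, so V_u = 3.6537
Node d (S = 21): continuation = e^(−0.09)·[0.5814·9.5500 + 0.4186·27.4000] = 15.5572; exercise value = 19.0000 > continuation, so V_d = 19.0000 (exercise)
Node 0 (S = 35): continuation = e^(−0.09)·[0.5814·3.6537 + 0.4186·19.0000] = 9.2106; exercise value = 5.0000 ≤ continuation, so V_0 = 9.2106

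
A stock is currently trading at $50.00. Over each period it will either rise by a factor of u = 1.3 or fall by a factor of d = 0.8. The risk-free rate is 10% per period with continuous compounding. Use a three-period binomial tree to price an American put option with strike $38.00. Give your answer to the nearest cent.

$0.75

Risk-neutral probability p = (e^0.1 − 0.8)/(1.3 − 0.8) = 0.3052/0.5000 = 0.6103
Terminal stock prices: S_uuu = 109.9, S_uud = 67.6, S_udd = 41.6, S_ddd = 25.6
Terminal payoffs (K − S): max(-71.85, 0) = 0, max(-29.6, 0) = 0, max(-3.6, 0) = 0, max(12.4, 0) = 12.4
Node uu (S = 84.5): continuation = e^(−0.1)·[0.6103·0.0000 + 0.3897·0.0000] = 0.0000; exercise value = 0.0000 ≤ continuation, so V_uu = 0.0000
Node ud (S = 52): continuation = e^(−0.1)·[0.6103·0.0000 + 0.3897·0.0000] = 0.0000; exercise value = 0.0000 ≤ continuation, so V_ud = 0.0000
Node dd (S = 32): continuation = e^(−0.1)·[0.6103·0.0000 + 0.3897·12.4000] = 4.3720; exercise value = 6.0000 > continuation, so V_dd = 6.0000 (exercise)
Node u (S = 65): continuation = e^(−0.1)·[0.6103·0.0000 + 0.3897·0.0000] = 0.0000; exercise value = 0.0000 ≤ continuation, so V_u = 0.0000
Node d (S = 40): continuation = e^(−0.1)·[0.6103·0.0000 + 0.3897·6.0000] = 2.1155; exercise value = 0.0000 ≤ continuation, so V_d = 2.1155
Node 0 (S = 50): continuation = e^(−0.1)·[0.6103·0.0000 + 0.3897·2.1155] = 0.7459; exercise value = 0.0000 ≤ continuation, so V_0 = 0.7459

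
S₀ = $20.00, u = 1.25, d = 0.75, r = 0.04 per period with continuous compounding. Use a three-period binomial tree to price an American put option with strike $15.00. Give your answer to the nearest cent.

Risk-neutral probability p = (e^0.04 − 0.75)/(1.25 − 0.75) = 0.2908/0.5000 = 0.5816
Terminal stock prices: S_uuu = 39.06, S_uud = 23.44, S_udd = 14.06, S_ddd = 8.438
Terminal payoffs (K − S): max(-24.06, 0) = 0, max(-8.438, 0) = 0, max(0.9375, 0) = 0.9375, max(6.562, 0) = 6.562
Node uu (S = 31.25): continuation = e^(−0.04)·[0.5816·0.0000 + 0.4184·0.0000] = 0.0000; exercise value = 0.0000 ≤ continuation, so V_uu = 0.0000
Node ud (S = 18.75): continuation = e^(−0.04)·[0.5816·0.0000 + 0.4184·0.9375] = 0.3769; exercise value = 0.0000 ≤ continuation, so V_ud = 0.3769
Node dd (S = 11.25): continuation = e^(−0.04)·[0.5816·0.9375 + 0.4184·6.5625] = 3.1618; exercise value = 3.7500 > continuation, so V_dd = 3.7500 (exercise)
Node u (S = 25): continuation = e^(−0.04)·[0.5816·0.0000 + 0.4184·0.3769] = 0.1515; exercise value = 0.0000 ≤ continuation, so V_u = 0.1515
Node d (S = 15): continuation = e^(−0.04)·[0.5816·0.3769 + 0.4184·3.7500] = 1.7180; exercise value = 0.0000 ≤ continuation, so V_d = 1.7180
Node 0 (S = 20): continuation = e^(−0.04)·[0.5816·0.1515 + 0.4184·1.7180] = 0.7752; exercise value = 0.0000 ≤ continuation, so V_0 = 0.7752

$0.78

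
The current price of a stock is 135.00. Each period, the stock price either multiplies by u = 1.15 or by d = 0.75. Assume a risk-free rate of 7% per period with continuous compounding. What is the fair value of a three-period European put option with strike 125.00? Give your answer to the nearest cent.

3.17

Risk-neutral probability p = (e^0.07 − 0.75)/(1.15 − 0.75) = 0.3225/0.4000 = 0.8063
Terminal stock prices: S_uuu = 205.3, S_uud = 133.9, S_udd = 87.33, S_ddd = 56.95
Terminal payoffs (K − S): max(-80.32, 0) = 0, max(-8.903, 0) = 0, max(37.67, 0) = 37.67, max(68.05, 0) = 68.05
Node uu (S = 178.5): V_uu = e^(−0.07)·[0.8063·0.0000 + 0.1937·0.0000] = 0.0000
Node ud (S = 116.4): V_ud = e^(−0.07)·[0.8063·0.0000 + 0.1937·37.6719] = 6.8048
Node dd (S = 75.94): V_dd = e^(−0.07)·[0.8063·37.6719 + 0.1937·68.0469] = 40.6117
Node u (S = 155.2): V_u = e^(−0.07)·[0.8063·0.0000 + 0.1937·6.8048] = 1.2292
Node d (S = 101.2): V_d = e^(−0.07)·[0.8063·6.8048 + 0.1937·40.6117] = 12.4513
Node 0 (S = 135): V_0 = e^(−0.07)·[0.8063·1.2292 + 0.1937·12.4513] = 3.1731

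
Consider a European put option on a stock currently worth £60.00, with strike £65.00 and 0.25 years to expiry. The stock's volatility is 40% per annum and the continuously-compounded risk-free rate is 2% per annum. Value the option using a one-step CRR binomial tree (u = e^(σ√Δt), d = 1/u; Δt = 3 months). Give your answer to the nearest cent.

CRR parameters: u = e^(σ√Δt) = e^(0.4·√0.25) = 1.2214, d = 1/u = 0.8187
Per-period rate: rΔt = 0.02·0.25 = 0.005, so R = e^0.005 = 1.0050
Risk-neutral probability p = (e^0.005 − 0.8187)/(1.2214 − 0.8187) = 0.1863/0.4027 = 0.4626
Terminal stock prices: S_u = 73.28, S_d = 49.12
Terminal payoffs (K − S): max(-8.284, 0) = 0, max(15.88, 0) = 15.88
Node 0 (S = 60): V_0 = e^(−0.005)·[0.4626·0.0000 + 0.5374·15.8762] = 8.4891

£8.49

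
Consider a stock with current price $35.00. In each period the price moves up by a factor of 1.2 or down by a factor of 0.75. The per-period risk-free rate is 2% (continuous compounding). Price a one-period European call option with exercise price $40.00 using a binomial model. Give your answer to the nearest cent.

Risk-neutral probability p = (e^0.02 − 0.75)/(1.2 − 0.75) = 0.2702/0.4500 = 0.6004
Terminal stock prices: S_u = 42, S_d = 26.25
Terminal payoffs (S − K): max(2, 0) = 2, max(-13.75, 0) = 0
Node 0 (S = 35): V_0 = e^(−0.02)·[0.6004·2.0000 + 0.3996·0.0000] = 1.1771

$1.18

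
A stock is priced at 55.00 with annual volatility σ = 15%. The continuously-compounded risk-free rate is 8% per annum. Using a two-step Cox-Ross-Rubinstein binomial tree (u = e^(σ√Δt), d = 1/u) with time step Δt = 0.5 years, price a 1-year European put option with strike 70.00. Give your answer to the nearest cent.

CRR parameters: u = e^(σ√Δt) = e^(0.15·√0.5) = 1.1119, d = 1/u = 0.8994
Per-period rate: rΔt = 0.08·0.5 = 0.04, so R = e^0.04 = 1.0408
Risk-neutral probability p = (e^0.04 − 0.8994)/(1.1119 − 0.8994) = 0.1414/0.2125 = 0.6655
Terminal stock prices: S_uu = 68, S_ud = 55, S_dd = 44.49
Terminal payoffs (K − S): max(2.003, 0) = 2.003, max(15, 0) = 15, max(25.51, 0) = 25.51
Node u (S = 61.15): V_u = e^(−0.04)·[0.6655·2.0029 + 0.3345·15.0000] = 6.1010
Node d (S = 49.47): V_d = e^(−0.04)·[0.6655·15.0000 + 0.3345·25.5128] = 17.7902
Node 0 (S = 55): V_0 = e^(−0.04)·[0.6655·6.1010 + 0.3345·17.7902] = 9.6181

9.62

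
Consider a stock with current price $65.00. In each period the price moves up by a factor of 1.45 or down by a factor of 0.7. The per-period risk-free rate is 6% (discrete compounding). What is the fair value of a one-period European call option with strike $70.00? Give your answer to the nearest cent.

Risk-neutral probability p = (1 + 0.06 − 0.7)/(1.45 − 0.7) = 0.3600/0.7500 = 0.4800
Terminal stock prices: S_u = 94.25, S_d = 45.5
Terminal payoffs (S − K): max(24.25, 0) = 24.25, max(-24.5, 0) = 0
Node 0 (S = 65): V_0 = 1/1.06·[0.4800·24.2500 + 0.5200·0.0000] = 10.9811

$10.98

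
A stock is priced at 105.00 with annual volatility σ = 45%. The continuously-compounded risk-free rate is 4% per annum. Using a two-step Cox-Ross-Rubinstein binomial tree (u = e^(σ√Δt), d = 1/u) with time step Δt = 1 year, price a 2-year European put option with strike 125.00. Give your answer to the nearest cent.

CRR parameters: u = e^(σ√Δt) = e^(0.45·√1) = 1.5683, d = 1/u = 0.6376
Per-period rate: rΔt = 0.04·1 = 0.04, so R = e^0.04 = 1.0408
Risk-neutral probability p = (e^0.04 − 0.6376)/(1.5683 − 0.6376) = 0.4032/0.9307 = 0.4332
Terminal stock prices: S_uu = 258.3, S_ud = 105, S_dd = 42.69
Terminal payoffs (K − S): max(-133.3, 0) = 0, max(20, 0) = 20, max(82.31, 0) = 82.31
Node u (S = 164.7): V_u = e^(−0.04)·[0.4332·0.0000 + 0.5668·20.0000] = 10.8913
Node d (S = 66.95): V_d = e^(−0.04)·[0.4332·20.0000 + 0.5668·82.3102] = 53.1477
Node 0 (S = 105): V_0 = e^(−0.04)·[0.4332·10.8913 + 0.5668·53.1477] = 33.4756

33.48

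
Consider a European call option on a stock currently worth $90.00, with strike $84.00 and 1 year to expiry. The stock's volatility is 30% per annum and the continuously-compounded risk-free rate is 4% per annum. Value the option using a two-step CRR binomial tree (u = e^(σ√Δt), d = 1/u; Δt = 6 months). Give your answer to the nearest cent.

$15.46

CRR parameters: u = e^(σ√Δt) = e^(0.3·√0.5) = 1.2363, d = 1/u = 0.8089
Per-period rate: rΔt = 0.04·0.5 = 0.02, so R = e^0.02 = 1.0202
Risk-neutral probability p = (e^0.02 − 0.8089)/(1.2363 − 0.8089) = 0.2113/0.4275 = 0.4944
Terminal stock prices: S_uu = 137.6, S_ud = 90, S_dd = 58.88
Terminal payoffs (S − K): max(53.56, 0) = 53.56, max(6, 0) = 6, max(-25.12, 0) = 0
Node u (S = 111.3): V_u = e^(−0.02)·[0.4944·53.5619 + 0.5056·6.0000] = 28.9313
Node d (S = 72.8): V_d = e^(−0.02)·[0.4944·6.0000 + 0.5056·0.0000] = 2.9078
Node 0 (S = 90): V_0 = e^(−0.02)·[0.4944·28.9313 + 0.5056·2.9078] = 15.4621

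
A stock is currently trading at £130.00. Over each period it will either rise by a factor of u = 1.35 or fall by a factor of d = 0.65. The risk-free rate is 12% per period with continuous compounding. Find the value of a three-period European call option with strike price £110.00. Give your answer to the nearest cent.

Risk-neutral probability p = (e^0.12 − 0.65)/(1.35 − 0.65) = 0.4775/0.7000 = 0.6821
Terminal stock prices: S_uuu = 319.8, S_uud = 154, S_udd = 74.15, S_ddd = 35.7
Terminal payoffs (S − K): max(209.8, 0) = 209.8, max(44, 0) = 44, max(-35.85, 0) = 0, max(-74.3, 0) = 0
Node uu (S = 236.9): V_uu = e^(−0.12)·[0.6821·209.8488 + 0.3179·44.0013] = 139.3638
Node ud (S = 114.1): V_ud = e^(−0.12)·[0.6821·44.0013 + 0.3179·0.0000] = 26.6209
Node dd (S = 54.93): V_dd = e^(−0.12)·[0.6821·0.0000 + 0.3179·0.0000] = 0.0000
Node u (S = 175.5): V_u = e^(−0.12)·[0.6821·139.3638 + 0.3179·26.6209] = 91.8203
Node d (S = 84.5): V_d = e^(−0.12)·[0.6821·26.6209 + 0.3179·0.0000] = 16.1057
Node 0 (S = 130): V_0 = e^(−0.12)·[0.6821·91.8203 + 0.3179·16.1057] = 60.0920

£60.09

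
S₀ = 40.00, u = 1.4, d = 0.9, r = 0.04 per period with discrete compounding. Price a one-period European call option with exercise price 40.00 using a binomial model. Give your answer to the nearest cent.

4.31

Risk-neutral probability p = (1 + 0.04 − 0.9)/(1.4 − 0.9) = 0.1400/0.5000 = 0.2800
Terminal stock prices: S_u = 56, S_d = 36
Terminal payoffs (S − K): max(16, 0) = 16, max(-4, 0) = 0
Node 0 (S = 40): V_0 = 1/1.04·[0.2800·16.0000 + 0.7200·0.0000] = 4.3077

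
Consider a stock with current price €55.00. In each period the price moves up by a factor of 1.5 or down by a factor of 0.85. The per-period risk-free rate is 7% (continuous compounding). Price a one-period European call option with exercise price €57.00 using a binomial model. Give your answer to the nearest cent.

€8.14

Risk-neutral probability p = (e^0.07 − 0.85)/(1.5 − 0.85) = 0.2225/0.6500 = 0.3423
Terminal stock prices: S_u = 82.5, S_d = 46.75
Terminal payoffs (S − K): max(25.5, 0) = 25.5, max(-10.25, 0) = 0
Node 0 (S = 55): V_0 = e^(−0.07)·[0.3423·25.5000 + 0.6577·0.0000] = 8.1390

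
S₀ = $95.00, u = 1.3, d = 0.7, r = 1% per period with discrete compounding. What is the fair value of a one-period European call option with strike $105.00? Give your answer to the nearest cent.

$9.46

Risk-neutral probability p = (1 + 0.01 − 0.7)/(1.3 − 0.7) = 0.3100/0.6000 = 0.5167
Terminal stock prices: S_u = 123.5, S_d = 66.5
Terminal payoffs (S − K): max(18.5, 0) = 18.5, max(-38.5, 0) = 0
Node 0 (S = 95): V_0 = 1/1.01·[0.5167·18.5000 + 0.4833·0.0000] = 9.4637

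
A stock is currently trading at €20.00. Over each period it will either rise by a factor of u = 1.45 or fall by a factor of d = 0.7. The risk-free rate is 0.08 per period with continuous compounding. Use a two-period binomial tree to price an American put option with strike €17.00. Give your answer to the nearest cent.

Risk-neutral probability p = (e^0.08 − 0.7)/(1.45 − 0.7) = 0.3833/0.7500 = 0.5110
Terminal stock prices: S_uu = 42.05, S_ud = 20.3, S_dd = 9.8
Terminal payoffs (K − S): max(-25.05, 0) = 0, max(-3.3, 0) = 0, max(7.2, 0) = 7.2
Node u (S = 29): continuation = e^(−0.08)·[0.5110·0.0000 + 0.4890·0.0000] = 0.0000; exercise value = 0.0000 ≤ continuation, so V_u = 0.0000
Node d (S = 14): continuation = e^(−0.08)·[0.5110·0.0000 + 0.4890·7.2000] = 3.2498; exercise value = 3.0000 ≤ continuation, so V_d = 3.2498
Node 0 (S = 20): continuation = e^(−0.08)·[0.5110·0.0000 + 0.4890·3.2498] = 1.4668; exercise value = 0.0000 ≤ continuation, so V_0 = 1.4668

€1.47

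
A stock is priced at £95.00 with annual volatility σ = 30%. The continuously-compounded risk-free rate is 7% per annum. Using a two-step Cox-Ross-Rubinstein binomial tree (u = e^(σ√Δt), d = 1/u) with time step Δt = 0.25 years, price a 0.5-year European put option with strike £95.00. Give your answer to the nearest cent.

CRR parameters: u = e^(σ√Δt) = e^(0.3·√0.25) = 1.1618, d = 1/u = 0.8607
Per-period rate: rΔt = 0.07·0.25 = 0.0175, so R = e^0.0175 = 1.0177
Risk-neutral probability p = (e^0.0175 − 0.8607)/(1.1618 − 0.8607) = 0.1569/0.3011 = 0.5212
Terminal stock prices: S_uu = 128.2, S_ud = 95, S_dd = 70.38
Terminal payoffs (K − S): max(-33.24, 0) = 0, max(0, 0) = 0, max(24.62, 0) = 24.62
Node u (S = 110.4): V_u = e^(−0.0175)·[0.5212·0.0000 + 0.4788·0.0000] = 0.0000
Node d (S = 81.77): V_d = e^(−0.0175)·[0.5212·0.0000 + 0.4788·24.6223] = 11.5847
Node 0 (S = 95): V_0 = e^(−0.0175)·[0.5212·0.0000 + 0.4788·11.5847] = 5.4506

£5.45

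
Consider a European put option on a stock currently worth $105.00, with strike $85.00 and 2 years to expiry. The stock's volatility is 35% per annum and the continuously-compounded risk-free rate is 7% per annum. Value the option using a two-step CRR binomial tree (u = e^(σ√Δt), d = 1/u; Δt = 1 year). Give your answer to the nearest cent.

$6.72

CRR parameters: u = e^(σ√Δt) = e^(0.35·√1) = 1.4191, d = 1/u = 0.7047
Per-period rate: rΔt = 0.07·1 = 0.07, so R = e^0.07 = 1.0725
Risk-neutral probability p = (e^0.07 − 0.7047)/(1.4191 − 0.7047) = 0.3678/0.7144 = 0.5149
Terminal stock prices: S_uu = 211.4, S_ud = 105, S_dd = 52.14
Terminal payoffs (K − S): max(-126.4, 0) = 0, max(-20, 0) = 0, max(32.86, 0) = 32.86
Node u (S = 149): V_u = e^(−0.07)·[0.5149·0.0000 + 0.4851·0.0000] = 0.0000
Node d (S = 73.99): V_d = e^(−0.07)·[0.5149·0.0000 + 0.4851·32.8585] = 14.8627
Node 0 (S = 105): V_0 = e^(−0.07)·[0.5149·0.0000 + 0.4851·14.8627] = 6.7227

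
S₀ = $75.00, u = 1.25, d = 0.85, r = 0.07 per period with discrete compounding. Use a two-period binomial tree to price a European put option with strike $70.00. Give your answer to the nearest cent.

Risk-neutral probability p = (1 + 0.07 − 0.85)/(1.25 − 0.85) = 0.2200/0.4000 = 0.5500
Terminal stock prices: S_uu = 117.2, S_ud = 79.69, S_dd = 54.19
Terminal payoffs (K − S): max(-47.19, 0) = 0, max(-9.688, 0) = 0, max(15.81, 0) = 15.81
Node u (S = 93.75): V_u = 1/1.07·[0.5500·0.0000 + 0.4500·0.0000] = 0.0000
Node d (S = 63.75): V_d = 1/1.07·[0.5500·0.0000 + 0.4500·15.8125] = 6.6501
Node 0 (S = 75): V_0 = 1/1.07·[0.5500·0.0000 + 0.4500·6.6501] = 2.7968

$2.80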